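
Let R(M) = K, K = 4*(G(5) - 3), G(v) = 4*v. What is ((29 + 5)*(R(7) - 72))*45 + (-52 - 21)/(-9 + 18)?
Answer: -55153/9 ≈ -6128.1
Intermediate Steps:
K = 68 (K = 4*(4*5 - 3) = 4*(20 - 3) = 4*17 = 68)
R(M) = 68
((29 + 5)*(R(7) - 72))*45 + (-52 - 21)/(-9 + 18) = ((29 + 5)*(68 - 72))*45 + (-52 - 21)/(-9 + 18) = (34*(-4))*45 - 73/9 = -136*45 - 73*1/9 = -6120 - 73/9 = -55153/9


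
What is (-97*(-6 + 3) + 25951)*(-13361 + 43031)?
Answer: 778600140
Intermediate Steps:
(-97*(-6 + 3) + 25951)*(-13361 + 43031) = (-97*(-3) + 25951)*29670 = (291 + 25951)*29670 = 26242*29670 = 778600140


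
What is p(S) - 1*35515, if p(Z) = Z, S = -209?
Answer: -35724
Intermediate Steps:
p(S) - 1*35515 = -209 - 1*35515 = -209 - 35515 = -35724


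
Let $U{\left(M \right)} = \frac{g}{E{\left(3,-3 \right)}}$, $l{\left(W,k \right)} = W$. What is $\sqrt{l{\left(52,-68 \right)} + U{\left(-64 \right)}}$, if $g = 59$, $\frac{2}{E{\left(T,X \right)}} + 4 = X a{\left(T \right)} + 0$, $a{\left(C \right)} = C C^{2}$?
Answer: $\frac{i \sqrt{9822}}{2} \approx 49.553 i$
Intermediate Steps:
$a{\left(C \right)} = C^{3}$
$E{\left(T,X \right)} = \frac{2}{-4 + X T^{3}}$ ($E{\left(T,X \right)} = \frac{2}{-4 + \left(X T^{3} + 0\right)} = \frac{2}{-4 + X T^{3}}$)
$U{\left(M \right)} = - \frac{5015}{2}$ ($U{\left(M \right)} = \frac{59}{2 \frac{1}{-4 - 3 \cdot 3^{3}}} = \frac{59}{2 \frac{1}{-4 - 81}} = \frac{59}{2 \frac{1}{-85}} = \frac{59}{2 \left(- \frac{1}{85}\right)} = \frac{59}{- \frac{2}{85}} = 59 \left(- \frac{85}{2}\right) = - \frac{5015}{2}$)
$\sqrt{l{\left(52,-68 \right)} + U{\left(-64 \right)}} = \sqrt{52 - \frac{5015}{2}} = \sqrt{- \frac{4911}{2}} = \frac{i \sqrt{9822}}{2}$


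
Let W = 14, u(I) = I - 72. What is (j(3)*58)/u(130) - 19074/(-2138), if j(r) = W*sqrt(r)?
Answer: 9537/1069 + 14*sqrt(3) ≈ 33.170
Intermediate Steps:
u(I) = -72 + I
j(r) = 14*sqrt(r)
(j(3)*58)/u(130) - 19074/(-2138) = ((14*sqrt(3))*58)/(-72 + 130) - 19074/(-2138) = (812*sqrt(3))/58 - 19074*(-1/2138) = (812*sqrt(3))*(1/58) + 9537/1069 = 14*sqrt(3) + 9537/1069 = 9537/1069 + 14*sqrt(3)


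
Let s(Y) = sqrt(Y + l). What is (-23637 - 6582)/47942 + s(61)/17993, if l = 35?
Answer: -30219/47942 + 4*sqrt(6)/17993 ≈ -0.62978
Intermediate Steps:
s(Y) = sqrt(35 + Y) (s(Y) = sqrt(Y + 35) = sqrt(35 + Y))
(-23637 - 6582)/47942 + s(61)/17993 = (-23637 - 6582)/47942 + sqrt(35 + 61)/17993 = -30219*1/47942 + sqrt(96)*(1/17993) = -30219/47942 + (4*sqrt(6))*(1/17993) = -30219/47942 + 4*sqrt(6)/17993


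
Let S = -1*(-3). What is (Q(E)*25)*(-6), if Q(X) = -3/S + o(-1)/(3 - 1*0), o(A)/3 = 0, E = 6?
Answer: 150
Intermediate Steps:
o(A) = 0 (o(A) = 3*0 = 0)
S = 3
Q(X) = -1 (Q(X) = -3/3 + 0/(3 - 1*0) = -3*⅓ + 0/(3 + 0) = -1 + 0/3 = -1 + 0*(⅓) = -1 + 0 = -1)
(Q(E)*25)*(-6) = -1*25*(-6) = -25*(-6) = 150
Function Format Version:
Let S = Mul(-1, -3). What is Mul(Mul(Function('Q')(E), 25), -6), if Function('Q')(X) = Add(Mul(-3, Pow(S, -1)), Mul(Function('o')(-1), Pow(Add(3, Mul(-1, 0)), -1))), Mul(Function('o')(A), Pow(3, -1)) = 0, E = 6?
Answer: 150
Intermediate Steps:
Function('o')(A) = 0 (Function('o')(A) = Mul(3, 0) = 0)
S = 3
Function('Q')(X) = -1 (Function('Q')(X) = Add(Mul(-3, Pow(3, -1)), Mul(0, Pow(Add(3, Mul(-1, 0)), -1))) = Add(Mul(-3, Rational(1, 3)), Mul(0, Pow(Add(3, 0), -1))) = Add(-1, Mul(0, Pow(3, -1))) = Add(-1, Mul(0, Rational(1, 3))) = Add(-1, 0) = -1)
Mul(Mul(Function('Q')(E), 25), -6) = Mul(Mul(-1, 25), -6) = Mul(-25, -6) = 150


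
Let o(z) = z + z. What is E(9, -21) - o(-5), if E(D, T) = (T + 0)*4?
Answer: -74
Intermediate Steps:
E(D, T) = 4*T (E(D, T) = T*4 = 4*T)
o(z) = 2*z
E(9, -21) - o(-5) = 4*(-21) - 2*(-5) = -84 - 1*(-10) = -84 + 10 = -74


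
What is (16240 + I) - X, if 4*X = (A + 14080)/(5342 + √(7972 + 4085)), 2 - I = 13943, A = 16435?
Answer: 131076016821/57049814 + 30515*√12057/114099628 ≈ 2297.6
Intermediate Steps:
I = -13941 (I = 2 - 1*13943 = 2 - 13943 = -13941)
X = 30515/(4*(5342 + √12057)) (X = ((16435 + 14080)/(5342 + √(7972 + 4085)))/4 = (30515/(5342 + √12057))/4 = 30515/(4*(5342 + √12057)) ≈ 1.3993)
(16240 + I) - X = (16240 - 13941) - (81505565/57049814 - 30515*√12057/114099628) = 2299 + (-81505565/57049814 + 30515*√12057/114099628) = 131076016821/57049814 + 30515*√12057/114099628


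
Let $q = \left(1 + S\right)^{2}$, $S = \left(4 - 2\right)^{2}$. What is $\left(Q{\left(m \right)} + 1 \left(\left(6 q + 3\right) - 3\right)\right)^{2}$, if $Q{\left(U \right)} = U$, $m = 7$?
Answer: $24649$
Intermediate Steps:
$S = 4$ ($S = 2^{2} = 4$)
$q = 25$ ($q = \left(1 + 4\right)^{2} = 5^{2} = 25$)
$\left(Q{\left(m \right)} + 1 \left(\left(6 q + 3\right) - 3\right)\right)^{2} = \left(7 + 1 \left(\left(6 \cdot 25 + 3\right) - 3\right)\right)^{2} = \left(7 + 1 \left(\left(150 + 3\right) - 3\right)\right)^{2} = \left(7 + 1 \left(153 - 3\right)\right)^{2} = \left(7 + 1 \cdot 150\right)^{2} = \left(7 + 150\right)^{2} = 157^{2} = 24649$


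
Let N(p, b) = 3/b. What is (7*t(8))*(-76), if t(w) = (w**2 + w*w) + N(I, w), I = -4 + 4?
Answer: -136591/2 ≈ -68296.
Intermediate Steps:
I = 0
t(w) = 2*w**2 + 3/w (t(w) = (w**2 + w*w) + 3/w = (w**2 + w**2) + 3/w = 2*w**2 + 3/w)
(7*t(8))*(-76) = (7*((3 + 2*8**3)/8))*(-76) = (7*((3 + 2*512)/8))*(-76) = (7*((3 + 1024)/8))*(-76) = (7*((1/8)*1027))*(-76) = (7*(1027/8))*(-76) = (7189/8)*(-76) = -136591/2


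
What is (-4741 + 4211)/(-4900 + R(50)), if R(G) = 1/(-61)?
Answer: 32330/298901 ≈ 0.10816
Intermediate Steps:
R(G) = -1/61
(-4741 + 4211)/(-4900 + R(50)) = (-4741 + 4211)/(-4900 - 1/61) = -530/(-298901/61) = -530*(-61/298901) = 32330/298901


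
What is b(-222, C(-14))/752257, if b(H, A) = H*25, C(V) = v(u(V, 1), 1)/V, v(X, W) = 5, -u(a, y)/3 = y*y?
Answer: -5550/752257 ≈ -0.0073778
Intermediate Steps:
u(a, y) = -3*y² (u(a, y) = -3*y*y = -3*y²)
C(V) = 5/V
b(H, A) = 25*H
b(-222, C(-14))/752257 = (25*(-222))/752257 = -5550*1/752257 = -5550/752257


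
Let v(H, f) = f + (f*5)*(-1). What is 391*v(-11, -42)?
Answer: 65688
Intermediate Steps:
v(H, f) = -4*f (v(H, f) = f + (5*f)*(-1) = f - 5*f = -4*f)
391*v(-11, -42) = 391*(-4*(-42)) = 391*168 = 65688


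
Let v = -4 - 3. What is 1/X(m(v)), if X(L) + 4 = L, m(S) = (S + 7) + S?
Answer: -1/11 ≈ -0.090909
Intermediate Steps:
v = -7
m(S) = 7 + 2*S (m(S) = (7 + S) + S = 7 + 2*S)
X(L) = -4 + L
1/X(m(v)) = 1/(-4 + (7 + 2*(-7))) = 1/(-4 + (7 - 14)) = 1/(-4 - 7) = 1/(-11) = -1/11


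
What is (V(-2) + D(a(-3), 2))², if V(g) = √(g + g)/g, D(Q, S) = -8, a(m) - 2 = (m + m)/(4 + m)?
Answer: (8 + I)² ≈ 63.0 + 16.0*I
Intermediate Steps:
a(m) = 2 + 2*m/(4 + m) (a(m) = 2 + (m + m)/(4 + m) = 2 + (2*m)/(4 + m) = 2 + 2*m/(4 + m))
V(g) = √2/√g (V(g) = √(2*g)/g = (√2*√g)/g = √2/√g)
(V(-2) + D(a(-3), 2))² = (√2/√(-2) - 8)² = (√2*(-I*√2/2) - 8)² = (-I - 8)² = (-8 - I)²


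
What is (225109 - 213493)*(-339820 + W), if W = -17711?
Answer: -4153080096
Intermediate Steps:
(225109 - 213493)*(-339820 + W) = (225109 - 213493)*(-339820 - 17711) = 11616*(-357531) = -4153080096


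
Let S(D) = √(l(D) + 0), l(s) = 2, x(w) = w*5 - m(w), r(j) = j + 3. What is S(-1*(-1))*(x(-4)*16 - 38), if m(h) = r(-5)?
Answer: -326*√2 ≈ -461.03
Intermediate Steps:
r(j) = 3 + j
m(h) = -2 (m(h) = 3 - 5 = -2)
x(w) = 2 + 5*w (x(w) = w*5 - 1*(-2) = 5*w + 2 = 2 + 5*w)
S(D) = √2 (S(D) = √(2 + 0) = √2)
S(-1*(-1))*(x(-4)*16 - 38) = √2*((2 + 5*(-4))*16 - 38) = √2*((2 - 20)*16 - 38) = √2*(-18*16 - 38) = √2*(-288 - 38) = √2*(-326) = -326*√2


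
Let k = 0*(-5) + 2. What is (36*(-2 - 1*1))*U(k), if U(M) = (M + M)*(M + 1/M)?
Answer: -1080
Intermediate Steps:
k = 2 (k = 0 + 2 = 2)
U(M) = 2*M*(M + 1/M) (U(M) = (2*M)*(M + 1/M) = 2*M*(M + 1/M))
(36*(-2 - 1*1))*U(k) = (36*(-2 - 1*1))*(2 + 2*2²) = (36*(-2 - 1))*(2 + 2*4) = (36*(-3))*(2 + 8) = -108*10 = -1080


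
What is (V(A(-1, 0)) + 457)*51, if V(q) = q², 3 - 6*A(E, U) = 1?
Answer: 69938/3 ≈ 23313.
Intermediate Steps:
A(E, U) = ⅓ (A(E, U) = ½ - ⅙*1 = ½ - ⅙ = ⅓)
(V(A(-1, 0)) + 457)*51 = ((⅓)² + 457)*51 = (⅑ + 457)*51 = (4114/9)*51 = 69938/3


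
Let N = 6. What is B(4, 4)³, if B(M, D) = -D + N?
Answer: 8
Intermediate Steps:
B(M, D) = 6 - D (B(M, D) = -D + 6 = 6 - D)
B(4, 4)³ = (6 - 1*4)³ = (6 - 4)³ = 2³ = 8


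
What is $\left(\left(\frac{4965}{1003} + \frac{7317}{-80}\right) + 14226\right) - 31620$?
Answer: $- \frac{1402636311}{80240} \approx -17481.0$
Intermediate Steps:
$\left(\left(\frac{4965}{1003} + \frac{7317}{-80}\right) + 14226\right) - 31620 = \left(\left(4965 \cdot \frac{1}{1003} + 7317 \left(- \frac{1}{80}\right)\right) + 14226\right) - 31620 = \left(\left(\frac{4965}{1003} - \frac{7317}{80}\right) + 14226\right) - 31620 = \left(- \frac{6941751}{80240} + 14226\right) - 31620 = \frac{1134552489}{80240} - 31620 = - \frac{1402636311}{80240}$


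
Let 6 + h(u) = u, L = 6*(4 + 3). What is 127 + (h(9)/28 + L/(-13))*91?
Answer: -629/4 ≈ -157.25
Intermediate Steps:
L = 42 (L = 6*7 = 42)
h(u) = -6 + u
127 + (h(9)/28 + L/(-13))*91 = 127 + ((-6 + 9)/28 + 42/(-13))*91 = 127 + (3*(1/28) + 42*(-1/13))*91 = 127 + (3/28 - 42/13)*91 = 127 - 1137/364*91 = 127 - 1137/4 = -629/4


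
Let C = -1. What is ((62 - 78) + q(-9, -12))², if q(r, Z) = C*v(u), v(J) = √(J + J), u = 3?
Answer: (16 + √6)² ≈ 340.38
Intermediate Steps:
v(J) = √2*√J (v(J) = √(2*J) = √2*√J)
q(r, Z) = -√6 (q(r, Z) = -√2*√3 = -√6)
((62 - 78) + q(-9, -12))² = ((62 - 78) - √6)² = (-16 - √6)²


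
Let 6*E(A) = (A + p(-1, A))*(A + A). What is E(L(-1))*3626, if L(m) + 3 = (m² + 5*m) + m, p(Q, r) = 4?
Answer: 116032/3 ≈ 38677.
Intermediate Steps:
L(m) = -3 + m² + 6*m (L(m) = -3 + ((m² + 5*m) + m) = -3 + (m² + 6*m) = -3 + m² + 6*m)
E(A) = A*(4 + A)/3 (E(A) = ((A + 4)*(A + A))/6 = ((4 + A)*(2*A))/6 = (2*A*(4 + A))/6 = A*(4 + A)/3)
E(L(-1))*3626 = ((-3 + (-1)² + 6*(-1))*(4 + (-3 + (-1)² + 6*(-1)))/3)*3626 = ((-3 + 1 - 6)*(4 + (-3 + 1 - 6))/3)*3626 = ((⅓)*(-8)*(4 - 8))*3626 = ((⅓)*(-8)*(-4))*3626 = (32/3)*3626 = 116032/3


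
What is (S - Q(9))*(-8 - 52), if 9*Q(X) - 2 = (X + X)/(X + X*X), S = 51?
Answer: -9136/3 ≈ -3045.3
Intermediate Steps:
Q(X) = 2/9 + 2*X/(9*(X + X²)) (Q(X) = 2/9 + ((X + X)/(X + X*X))/9 = 2/9 + ((2*X)/(X + X²))/9 = 2/9 + (2*X/(X + X²))/9 = 2/9 + 2*X/(9*(X + X²)))
(S - Q(9))*(-8 - 52) = (51 - 2*(2 + 9)/(9*(1 + 9)))*(-8 - 52) = (51 - 2*11/(9*10))*(-60) = (51 - 1*11/45)*(-60) = (51 - 11/45)*(-60) = (2284/45)*(-60) = -9136/3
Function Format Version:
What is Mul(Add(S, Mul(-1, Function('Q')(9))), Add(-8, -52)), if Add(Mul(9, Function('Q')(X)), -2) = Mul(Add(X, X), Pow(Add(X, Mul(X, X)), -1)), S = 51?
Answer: Rational(-9136, 3) ≈ -3045.3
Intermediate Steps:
Function('Q')(X) = Add(Rational(2, 9), Mul(Rational(2, 9), X, Pow(Add(X, Pow(X, 2)), -1))) (Function('Q')(X) = Add(Rational(2, 9), Mul(Rational(1, 9), Mul(Add(X, X), Pow(Add(X, Mul(X, X)), -1)))) = Add(Rational(2, 9), Mul(Rational(1, 9), Mul(Mul(2, X), Pow(Add(X, Pow(X, 2)), -1)))) = Add(Rational(2, 9), Mul(Rational(1, 9), Mul(2, X, Pow(Add(X, Pow(X, 2)), -1)))) = Add(Rational(2, 9), Mul(Rational(2, 9), X, Pow(Add(X, Pow(X, 2)), -1))))
Mul(Add(S, Mul(-1, Function('Q')(9))), Add(-8, -52)) = Mul(Add(51, Mul(-1, Mul(Rational(2, 9), Pow(Add(1, 9), -1), Add(2, 9)))), Add(-8, -52)) = Mul(Add(51, Mul(-1, Mul(Rational(2, 9), Pow(10, -1), 11))), -60) = Mul(Add(51, Mul(-1, Mul(Rational(2, 9), Rational(1, 10), 11))), -60) = Mul(Add(51, Mul(-1, Rational(11, 45))), -60) = Mul(Add(51, Rational(-11, 45)), -60) = Mul(Rational(2284, 45), -60) = Rational(-9136, 3)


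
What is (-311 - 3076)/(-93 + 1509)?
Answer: -1129/472 ≈ -2.3919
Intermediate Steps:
(-311 - 3076)/(-93 + 1509) = -3387/1416 = -3387*1/1416 = -1129/472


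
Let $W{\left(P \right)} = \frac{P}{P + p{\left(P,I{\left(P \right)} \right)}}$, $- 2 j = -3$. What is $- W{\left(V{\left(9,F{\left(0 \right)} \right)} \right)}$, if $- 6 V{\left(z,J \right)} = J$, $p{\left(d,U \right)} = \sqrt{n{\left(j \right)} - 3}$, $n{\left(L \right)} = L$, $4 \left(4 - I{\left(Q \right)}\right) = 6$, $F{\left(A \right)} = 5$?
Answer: $- \frac{25}{79} - \frac{15 i \sqrt{6}}{79} \approx -0.31646 - 0.46509 i$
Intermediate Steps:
$j = \frac{3}{2}$ ($j = \left(- \frac{1}{2}\right) \left(-3\right) = \frac{3}{2} \approx 1.5$)
$I{\left(Q \right)} = \frac{5}{2}$ ($I{\left(Q \right)} = 4 - \frac{3}{2} = \frac{5}{2}$)
$p{\left(d,U \right)} = \frac{i \sqrt{6}}{2}$ ($p{\left(d,U \right)} = \sqrt{\frac{3}{2} - 3} = \sqrt{- \frac{3}{2}} = \frac{i \sqrt{6}}{2}$)
$V{\left(z,J \right)} = - \frac{J}{6}$
$W{\left(P \right)} = \frac{P}{P + \frac{i \sqrt{6}}{2}}$
$- W{\left(V{\left(9,F{\left(0 \right)} \right)} \right)} = - \frac{2 \left(\left(- \frac{1}{6}\right) 5\right)}{2 \left(\left(- \frac{1}{6}\right) 5\right) + i \sqrt{6}} = - \frac{2 \left(-5\right)}{6 \left(2 \left(- \frac{5}{6}\right) + i \sqrt{6}\right)} = - \frac{2 \left(-5\right)}{6 \left(- \frac{5}{3} + i \sqrt{6}\right)} = - \frac{-5}{3 \left(- \frac{5}{3} + i \sqrt{6}\right)} = \frac{5}{3 \left(- \frac{5}{3} + i \sqrt{6}\right)}$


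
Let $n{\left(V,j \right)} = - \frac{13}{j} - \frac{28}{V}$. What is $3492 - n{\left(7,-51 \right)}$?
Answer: $\frac{178283}{51} \approx 3495.7$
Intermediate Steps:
$n{\left(V,j \right)} = - \frac{28}{V} - \frac{13}{j}$
$3492 - n{\left(7,-51 \right)} = 3492 - \left(- \frac{28}{7} - \frac{13}{-51}\right) = 3492 - \left(\left(-28\right) \frac{1}{7} - - \frac{13}{51}\right) = 3492 - \left(-4 + \frac{13}{51}\right) = 3492 - - \frac{191}{51} = 3492 + \frac{191}{51} = \frac{178283}{51}$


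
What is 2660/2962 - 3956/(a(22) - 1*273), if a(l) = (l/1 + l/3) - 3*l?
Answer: 18812078/1375849 ≈ 13.673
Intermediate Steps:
a(l) = -5*l/3 (a(l) = (l*1 + l*(⅓)) - 3*l = (l + l/3) - 3*l = 4*l/3 - 3*l = -5*l/3)
2660/2962 - 3956/(a(22) - 1*273) = 2660/2962 - 3956/(-5/3*22 - 1*273) = 2660*(1/2962) - 3956/(-110/3 - 273) = 1330/1481 - 3956/(-929/3) = 1330/1481 - 3956*(-3/929) = 1330/1481 + 11868/929 = 18812078/1375849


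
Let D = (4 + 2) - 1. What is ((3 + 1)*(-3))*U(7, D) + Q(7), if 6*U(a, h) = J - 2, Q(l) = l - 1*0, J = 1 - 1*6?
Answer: 21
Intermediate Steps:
J = -5 (J = 1 - 6 = -5)
Q(l) = l (Q(l) = l + 0 = l)
D = 5 (D = 6 - 1 = 5)
U(a, h) = -7/6 (U(a, h) = (-5 - 2)/6 = (⅙)*(-7) = -7/6)
((3 + 1)*(-3))*U(7, D) + Q(7) = ((3 + 1)*(-3))*(-7/6) + 7 = (4*(-3))*(-7/6) + 7 = -12*(-7/6) + 7 = 14 + 7 = 21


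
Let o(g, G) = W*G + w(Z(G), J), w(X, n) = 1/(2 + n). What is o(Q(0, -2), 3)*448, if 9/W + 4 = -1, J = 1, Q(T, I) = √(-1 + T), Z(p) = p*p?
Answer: -34048/15 ≈ -2269.9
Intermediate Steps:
Z(p) = p²
W = -9/5 (W = 9/(-4 - 1) = 9/(-5) = 9*(-⅕) = -9/5 ≈ -1.8000)
o(g, G) = ⅓ - 9*G/5 (o(g, G) = -9*G/5 + 1/(2 + 1) = -9*G/5 + 1/3 = -9*G/5 + ⅓ = ⅓ - 9*G/5)
o(Q(0, -2), 3)*448 = (⅓ - 9/5*3)*448 = (⅓ - 27/5)*448 = -76/15*448 = -34048/15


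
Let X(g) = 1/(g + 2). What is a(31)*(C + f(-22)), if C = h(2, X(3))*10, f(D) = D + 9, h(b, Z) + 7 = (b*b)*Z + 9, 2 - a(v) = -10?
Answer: 180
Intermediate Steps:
a(v) = 12 (a(v) = 2 - 1*(-10) = 2 + 10 = 12)
X(g) = 1/(2 + g)
h(b, Z) = 2 + Z*b² (h(b, Z) = -7 + ((b*b)*Z + 9) = -7 + (b²*Z + 9) = -7 + (Z*b² + 9) = -7 + (9 + Z*b²) = 2 + Z*b²)
f(D) = 9 + D
C = 28 (C = (2 + 2²/(2 + 3))*10 = (2 + 4/5)*10 = (2 + (⅕)*4)*10 = (2 + ⅘)*10 = (14/5)*10 = 28)
a(31)*(C + f(-22)) = 12*(28 + (9 - 22)) = 12*(28 - 13) = 12*15 = 180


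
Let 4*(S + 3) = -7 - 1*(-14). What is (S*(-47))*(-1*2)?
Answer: -235/2 ≈ -117.50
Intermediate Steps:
S = -5/4 (S = -3 + (-7 - 1*(-14))/4 = -3 + (-7 + 14)/4 = -3 + (¼)*7 = -3 + 7/4 = -5/4 ≈ -1.2500)
(S*(-47))*(-1*2) = (-5/4*(-47))*(-1*2) = (235/4)*(-2) = -235/2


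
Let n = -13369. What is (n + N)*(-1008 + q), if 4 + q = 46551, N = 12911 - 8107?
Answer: -390041535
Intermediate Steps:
N = 4804
q = 46547 (q = -4 + 46551 = 46547)
(n + N)*(-1008 + q) = (-13369 + 4804)*(-1008 + 46547) = -8565*45539 = -390041535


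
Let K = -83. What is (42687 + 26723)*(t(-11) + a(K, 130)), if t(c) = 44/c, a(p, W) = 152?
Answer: 10272680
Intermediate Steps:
(42687 + 26723)*(t(-11) + a(K, 130)) = (42687 + 26723)*(44/(-11) + 152) = 69410*(44*(-1/11) + 152) = 69410*(-4 + 152) = 69410*148 = 10272680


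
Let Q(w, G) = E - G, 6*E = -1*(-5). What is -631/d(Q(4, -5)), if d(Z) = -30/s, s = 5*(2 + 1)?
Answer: 631/2 ≈ 315.50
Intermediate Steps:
E = ⅚ (E = (-1*(-5))/6 = (⅙)*5 = ⅚ ≈ 0.83333)
s = 15 (s = 5*3 = 15)
Q(w, G) = ⅚ - G
d(Z) = -2 (d(Z) = -30/15 = -30*1/15 = -2)
-631/d(Q(4, -5)) = -631/(-2) = -631*(-½) = 631/2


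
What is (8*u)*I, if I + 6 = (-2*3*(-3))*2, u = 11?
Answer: 2640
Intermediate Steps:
I = 30 (I = -6 + (-2*3*(-3))*2 = -6 - 6*(-3)*2 = -6 + 18*2 = -6 + 36 = 30)
(8*u)*I = (8*11)*30 = 88*30 = 2640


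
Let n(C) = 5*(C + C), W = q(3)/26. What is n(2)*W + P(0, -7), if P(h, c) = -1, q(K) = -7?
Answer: -83/13 ≈ -6.3846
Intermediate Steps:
W = -7/26 ≈ -0.26923
n(C) = 10*C (n(C) = 5*(2*C) = 10*C)
n(2)*W + P(0, -7) = (10*2)*(-7/26) - 1 = 20*(-7/26) - 1 = -70/13 - 1 = -83/13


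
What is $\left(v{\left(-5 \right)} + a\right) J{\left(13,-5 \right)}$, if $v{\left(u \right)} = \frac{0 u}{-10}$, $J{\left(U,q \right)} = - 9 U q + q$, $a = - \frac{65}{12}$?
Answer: $- \frac{9425}{3} \approx -3141.7$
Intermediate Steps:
$a = - \frac{65}{12}$ ($a = \left(-65\right) \frac{1}{12} = - \frac{65}{12} \approx -5.4167$)
$J{\left(U,q \right)} = q - 9 U q$ ($J{\left(U,q \right)} = - 9 U q + q = q - 9 U q$)
$v{\left(u \right)} = 0$ ($v{\left(u \right)} = 0 \left(- \frac{1}{10}\right) = 0$)
$\left(v{\left(-5 \right)} + a\right) J{\left(13,-5 \right)} = \left(0 - \frac{65}{12}\right) \left(- 5 \left(1 - 117\right)\right) = - \frac{65 \left(- 5 \left(1 - 117\right)\right)}{12} = - \frac{65 \left(\left(-5\right) \left(-116\right)\right)}{12} = \left(- \frac{65}{12}\right) 580 = - \frac{9425}{3}$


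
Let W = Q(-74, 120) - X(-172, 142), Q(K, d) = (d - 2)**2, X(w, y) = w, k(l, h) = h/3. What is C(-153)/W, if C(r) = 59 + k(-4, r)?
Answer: 1/1762 ≈ 0.00056754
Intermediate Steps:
k(l, h) = h/3 (k(l, h) = h*(1/3) = h/3)
Q(K, d) = (-2 + d)**2
C(r) = 59 + r/3
W = 14096 (W = (-2 + 120)**2 - 1*(-172) = 118**2 + 172 = 13924 + 172 = 14096)
C(-153)/W = (59 + (1/3)*(-153))/14096 = (59 - 51)*(1/14096) = 8*(1/14096) = 1/1762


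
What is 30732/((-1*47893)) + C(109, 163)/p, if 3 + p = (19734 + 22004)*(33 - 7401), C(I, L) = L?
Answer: -9450884146243/14728322938191 ≈ -0.64168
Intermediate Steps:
p = -307525587 (p = -3 + (19734 + 22004)*(33 - 7401) = -3 + 41738*(-7368) = -3 - 307525584 = -307525587)
30732/((-1*47893)) + C(109, 163)/p = 30732/((-1*47893)) + 163/(-307525587) = 30732/(-47893) + 163*(-1/307525587) = 30732*(-1/47893) - 163/307525587 = -30732/47893 - 163/307525587 = -9450884146243/14728322938191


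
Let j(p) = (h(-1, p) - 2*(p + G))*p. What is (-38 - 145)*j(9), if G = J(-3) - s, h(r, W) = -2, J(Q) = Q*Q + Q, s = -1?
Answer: 55998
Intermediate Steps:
J(Q) = Q + Q**2 (J(Q) = Q**2 + Q = Q + Q**2)
G = 7 (G = -3*(1 - 3) - 1*(-1) = -3*(-2) + 1 = 6 + 1 = 7)
j(p) = p*(-16 - 2*p) (j(p) = (-2 - 2*(p + 7))*p = (-2 - 2*(7 + p))*p = (-2 + (-14 - 2*p))*p = (-16 - 2*p)*p = p*(-16 - 2*p))
(-38 - 145)*j(9) = (-38 - 145)*(-2*9*(8 + 9)) = -(-366)*9*17 = -183*(-306) = 55998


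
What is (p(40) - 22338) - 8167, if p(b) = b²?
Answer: -28905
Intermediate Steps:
(p(40) - 22338) - 8167 = (40² - 22338) - 8167 = (1600 - 22338) - 8167 = -20738 - 8167 = -28905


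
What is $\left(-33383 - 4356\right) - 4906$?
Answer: $-42645$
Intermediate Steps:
$\left(-33383 - 4356\right) - 4906 = -37739 - 4906 = -42645$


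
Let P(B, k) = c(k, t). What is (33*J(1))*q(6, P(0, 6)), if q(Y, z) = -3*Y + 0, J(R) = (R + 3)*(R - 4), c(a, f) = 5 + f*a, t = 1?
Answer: 7128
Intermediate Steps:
c(a, f) = 5 + a*f
P(B, k) = 5 + k (P(B, k) = 5 + k*1 = 5 + k)
J(R) = (-4 + R)*(3 + R) (J(R) = (3 + R)*(-4 + R) = (-4 + R)*(3 + R))
q(Y, z) = -3*Y
(33*J(1))*q(6, P(0, 6)) = (33*(-12 + 1**2 - 1*1))*(-3*6) = (33*(-12 + 1 - 1))*(-18) = (33*(-12))*(-18) = -396*(-18) = 7128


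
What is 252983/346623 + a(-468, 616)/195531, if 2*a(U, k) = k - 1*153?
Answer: 33030841465/45183694542 ≈ 0.73103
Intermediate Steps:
a(U, k) = -153/2 + k/2 (a(U, k) = (k - 1*153)/2 = (k - 153)/2 = (-153 + k)/2 = -153/2 + k/2)
252983/346623 + a(-468, 616)/195531 = 252983/346623 + (-153/2 + (1/2)*616)/195531 = 252983*(1/346623) + (-153/2 + 308)*(1/195531) = 252983/346623 + (463/2)*(1/195531) = 252983/346623 + 463/391062 = 33030841465/45183694542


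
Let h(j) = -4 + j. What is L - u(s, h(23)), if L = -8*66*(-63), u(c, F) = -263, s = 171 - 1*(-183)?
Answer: 33527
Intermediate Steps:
s = 354 (s = 171 + 183 = 354)
L = 33264 (L = -528*(-63) = 33264)
L - u(s, h(23)) = 33264 - 1*(-263) = 33264 + 263 = 33527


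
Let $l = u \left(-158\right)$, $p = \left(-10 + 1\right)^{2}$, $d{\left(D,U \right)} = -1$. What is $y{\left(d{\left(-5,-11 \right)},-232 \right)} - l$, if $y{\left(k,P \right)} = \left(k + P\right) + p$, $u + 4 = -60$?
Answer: $-10264$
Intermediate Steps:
$u = -64$ ($u = -4 - 60 = -64$)
$p = 81$ ($p = \left(-9\right)^{2} = 81$)
$y{\left(k,P \right)} = 81 + P + k$ ($y{\left(k,P \right)} = \left(k + P\right) + 81 = \left(P + k\right) + 81 = 81 + P + k$)
$l = 10112$ ($l = \left(-64\right) \left(-158\right) = 10112$)
$y{\left(d{\left(-5,-11 \right)},-232 \right)} - l = \left(81 - 232 - 1\right) - 10112 = -152 - 10112 = -10264$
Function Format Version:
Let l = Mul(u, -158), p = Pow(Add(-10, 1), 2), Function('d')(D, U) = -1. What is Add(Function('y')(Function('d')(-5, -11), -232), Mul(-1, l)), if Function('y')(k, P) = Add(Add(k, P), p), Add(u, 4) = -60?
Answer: -10264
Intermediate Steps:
u = -64 (u = Add(-4, -60) = -64)
p = 81 (p = Pow(-9, 2) = 81)
Function('y')(k, P) = Add(81, P, k) (Function('y')(k, P) = Add(Add(k, P), 81) = Add(Add(P, k), 81) = Add(81, P, k))
l = 10112 (l = Mul(-64, -158) = 10112)
Add(Function('y')(Function('d')(-5, -11), -232), Mul(-1, l)) = Add(Add(81, -232, -1), Mul(-1, 10112)) = Add(-152, -10112) = -10264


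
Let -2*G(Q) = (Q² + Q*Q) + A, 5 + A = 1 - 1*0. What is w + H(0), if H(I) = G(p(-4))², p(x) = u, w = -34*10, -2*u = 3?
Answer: -5439/16 ≈ -339.94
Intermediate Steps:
u = -3/2 (u = -½*3 = -3/2 ≈ -1.5000)
A = -4 (A = -5 + (1 - 1*0) = -5 + (1 + 0) = -5 + 1 = -4)
w = -340
p(x) = -3/2
G(Q) = 2 - Q² (G(Q) = -((Q² + Q*Q) - 4)/2 = -((Q² + Q²) - 4)/2 = -(2*Q² - 4)/2 = -(-4 + 2*Q²)/2 = 2 - Q²)
H(I) = 1/16 (H(I) = (2 - (-3/2)²)² = (2 - 1*9/4)² = (2 - 9/4)² = (-¼)² = 1/16)
w + H(0) = -340 + 1/16 = -5439/16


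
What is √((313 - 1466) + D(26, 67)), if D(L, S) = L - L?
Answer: I*√1153 ≈ 33.956*I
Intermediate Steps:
D(L, S) = 0
√((313 - 1466) + D(26, 67)) = √((313 - 1466) + 0) = √(-1153 + 0) = √(-1153) = I*√1153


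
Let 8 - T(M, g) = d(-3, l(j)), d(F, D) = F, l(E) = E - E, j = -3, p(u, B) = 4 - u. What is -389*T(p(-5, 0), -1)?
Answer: -4279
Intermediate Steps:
l(E) = 0
T(M, g) = 11 (T(M, g) = 8 - 1*(-3) = 8 + 3 = 11)
-389*T(p(-5, 0), -1) = -389*11 = -4279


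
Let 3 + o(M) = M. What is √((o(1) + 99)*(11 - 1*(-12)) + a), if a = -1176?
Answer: √1055 ≈ 32.481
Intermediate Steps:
o(M) = -3 + M
√((o(1) + 99)*(11 - 1*(-12)) + a) = √(((-3 + 1) + 99)*(11 - 1*(-12)) - 1176) = √((-2 + 99)*(11 + 12) - 1176) = √(97*23 - 1176) = √(2231 - 1176) = √1055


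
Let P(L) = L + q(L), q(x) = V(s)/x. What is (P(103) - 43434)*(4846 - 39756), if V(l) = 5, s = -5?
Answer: 155806402080/103 ≈ 1.5127e+9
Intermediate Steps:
q(x) = 5/x
P(L) = L + 5/L
(P(103) - 43434)*(4846 - 39756) = ((103 + 5/103) - 43434)*(4846 - 39756) = ((103 + 5*(1/103)) - 43434)*(-34910) = ((103 + 5/103) - 43434)*(-34910) = (10614/103 - 43434)*(-34910) = -4463088/103*(-34910) = 155806402080/103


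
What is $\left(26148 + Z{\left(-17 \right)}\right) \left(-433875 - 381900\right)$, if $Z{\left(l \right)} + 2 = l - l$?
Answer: $-21329253150$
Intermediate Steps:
$Z{\left(l \right)} = -2$ ($Z{\left(l \right)} = -2 + \left(l - l\right) = -2 + 0 = -2$)
$\left(26148 + Z{\left(-17 \right)}\right) \left(-433875 - 381900\right) = \left(26148 - 2\right) \left(-433875 - 381900\right) = 26146 \left(-815775\right) = -21329253150$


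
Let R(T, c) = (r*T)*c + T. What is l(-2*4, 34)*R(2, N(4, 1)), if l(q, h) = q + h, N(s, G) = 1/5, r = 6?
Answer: 572/5 ≈ 114.40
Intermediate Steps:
N(s, G) = 1/5
R(T, c) = T + 6*T*c (R(T, c) = (6*T)*c + T = 6*T*c + T = T + 6*T*c)
l(q, h) = h + q
l(-2*4, 34)*R(2, N(4, 1)) = (34 - 2*4)*(2*(1 + 6*(1/5))) = (34 - 8)*(2*(1 + 6/5)) = 26*(2*(11/5)) = 26*(22/5) = 572/5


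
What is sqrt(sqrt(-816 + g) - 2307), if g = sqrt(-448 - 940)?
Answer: sqrt(-2307 + sqrt(2)*sqrt(-408 + I*sqrt(347))) ≈ 0.2975 + 48.025*I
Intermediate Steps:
g = 2*I*sqrt(347) (g = sqrt(-1388) = 2*I*sqrt(347) ≈ 37.256*I)
sqrt(sqrt(-816 + g) - 2307) = sqrt(sqrt(-816 + 2*I*sqrt(347)) - 2307) = sqrt(-2307 + sqrt(-816 + 2*I*sqrt(347)))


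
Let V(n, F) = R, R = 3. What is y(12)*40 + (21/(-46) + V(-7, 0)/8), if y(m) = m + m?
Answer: 176625/184 ≈ 959.92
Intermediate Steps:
y(m) = 2*m
V(n, F) = 3
y(12)*40 + (21/(-46) + V(-7, 0)/8) = (2*12)*40 + (21/(-46) + 3/8) = 24*40 + (21*(-1/46) + 3*(1/8)) = 960 + (-21/46 + 3/8) = 960 - 15/184 = 176625/184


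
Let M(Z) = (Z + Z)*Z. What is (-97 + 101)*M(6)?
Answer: 288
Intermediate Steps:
M(Z) = 2*Z² (M(Z) = (2*Z)*Z = 2*Z²)
(-97 + 101)*M(6) = (-97 + 101)*(2*6²) = 4*(2*36) = 4*72 = 288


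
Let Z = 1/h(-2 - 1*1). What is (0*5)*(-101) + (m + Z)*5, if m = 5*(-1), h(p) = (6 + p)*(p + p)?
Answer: -455/18 ≈ -25.278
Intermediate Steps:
h(p) = 2*p*(6 + p) (h(p) = (6 + p)*(2*p) = 2*p*(6 + p))
m = -5
Z = -1/18 (Z = 1/(2*(-2 - 1*1)*(6 + (-2 - 1*1))) = 1/(2*(-2 - 1)*(6 + (-2 - 1))) = 1/(2*(-3)*(6 - 3)) = 1/(2*(-3)*3) = 1/(-18) = -1/18 ≈ -0.055556)
(0*5)*(-101) + (m + Z)*5 = (0*5)*(-101) + (-5 - 1/18)*5 = 0*(-101) - 91/18*5 = 0 - 455/18 = -455/18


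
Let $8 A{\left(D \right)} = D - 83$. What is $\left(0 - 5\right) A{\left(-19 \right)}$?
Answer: $\frac{255}{4} \approx 63.75$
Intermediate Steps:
$A{\left(D \right)} = - \frac{83}{8} + \frac{D}{8}$ ($A{\left(D \right)} = \frac{D - 83}{8} = \frac{-83 + D}{8} = - \frac{83}{8} + \frac{D}{8}$)
$\left(0 - 5\right) A{\left(-19 \right)} = \left(0 - 5\right) \left(- \frac{83}{8} + \frac{1}{8} \left(-19\right)\right) = - 5 \left(- \frac{83}{8} - \frac{19}{8}\right) = \left(-5\right) \left(- \frac{51}{4}\right) = \frac{255}{4}$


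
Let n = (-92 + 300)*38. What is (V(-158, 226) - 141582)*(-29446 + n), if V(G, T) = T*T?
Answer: 1949680252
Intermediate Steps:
V(G, T) = T²
n = 7904 (n = 208*38 = 7904)
(V(-158, 226) - 141582)*(-29446 + n) = (226² - 141582)*(-29446 + 7904) = (51076 - 141582)*(-21542) = -90506*(-21542) = 1949680252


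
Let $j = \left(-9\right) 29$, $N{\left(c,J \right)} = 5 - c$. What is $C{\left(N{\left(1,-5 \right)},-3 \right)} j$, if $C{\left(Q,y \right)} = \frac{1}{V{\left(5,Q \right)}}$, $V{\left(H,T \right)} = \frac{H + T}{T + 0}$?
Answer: $-116$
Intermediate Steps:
$V{\left(H,T \right)} = \frac{H + T}{T}$
$j = -261$
$C{\left(Q,y \right)} = \frac{Q}{5 + Q}$ ($C{\left(Q,y \right)} = \frac{1}{\frac{1}{Q} \left(5 + Q\right)} = \frac{Q}{5 + Q}$)
$C{\left(N{\left(1,-5 \right)},-3 \right)} j = \frac{5 - 1}{5 + \left(5 - 1\right)} \left(-261\right) = \frac{4}{5 + 4} \left(-261\right) = \frac{4}{9} \left(-261\right) = -116$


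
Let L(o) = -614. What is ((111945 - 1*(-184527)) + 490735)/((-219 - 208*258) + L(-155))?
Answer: -787207/54497 ≈ -14.445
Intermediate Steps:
((111945 - 1*(-184527)) + 490735)/((-219 - 208*258) + L(-155)) = ((111945 - 1*(-184527)) + 490735)/((-219 - 208*258) - 614) = ((111945 + 184527) + 490735)/((-219 - 53664) - 614) = (296472 + 490735)/(-53883 - 614) = 787207/(-54497) = 787207*(-1/54497) = -787207/54497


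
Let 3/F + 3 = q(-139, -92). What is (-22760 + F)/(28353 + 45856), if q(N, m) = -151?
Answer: -3505043/11428186 ≈ -0.30670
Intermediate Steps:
F = -3/154 (F = 3/(-3 - 151) = 3/(-154) = 3*(-1/154) = -3/154 ≈ -0.019481)
(-22760 + F)/(28353 + 45856) = (-22760 - 3/154)/(28353 + 45856) = -3505043/154/74209 = -3505043/154*1/74209 = -3505043/11428186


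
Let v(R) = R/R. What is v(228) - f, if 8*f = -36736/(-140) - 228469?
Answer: 1141073/40 ≈ 28527.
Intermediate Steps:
v(R) = 1
f = -1141033/40 (f = (-36736/(-140) - 228469)/8 = (-36736*(-1)/140 - 228469)/8 = (-224*(-41/35) - 228469)/8 = (1312/5 - 228469)/8 = (⅛)*(-1141033/5) = -1141033/40 ≈ -28526.)
v(228) - f = 1 - 1*(-1141033/40) = 1 + 1141033/40 = 1141073/40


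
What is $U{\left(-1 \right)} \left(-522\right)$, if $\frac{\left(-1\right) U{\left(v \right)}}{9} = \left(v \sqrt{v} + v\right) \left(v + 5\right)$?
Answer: $-18792 - 18792 i \approx -18792.0 - 18792.0 i$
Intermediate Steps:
$U{\left(v \right)} = - 9 \left(5 + v\right) \left(v + v^{\frac{3}{2}}\right)$ ($U{\left(v \right)} = - 9 \left(v \sqrt{v} + v\right) \left(v + 5\right) = - 9 \left(v^{\frac{3}{2}} + v\right) \left(5 + v\right) = - 9 \left(v + v^{\frac{3}{2}}\right) \left(5 + v\right) = - 9 \left(5 + v\right) \left(v + v^{\frac{3}{2}}\right)$)
$U{\left(-1 \right)} \left(-522\right) = \left(\left(-45\right) \left(-1\right) - 45 \left(-1\right)^{\frac{3}{2}} - 9 \left(-1\right)^{2} - 9 \left(-1\right)^{\frac{5}{2}}\right) \left(-522\right) = \left(45 - 45 \left(- i\right) - 9 - 9 i\right) \left(-522\right) = \left(45 + 45 i - 9 - 9 i\right) \left(-522\right) = \left(36 + 36 i\right) \left(-522\right) = -18792 - 18792 i$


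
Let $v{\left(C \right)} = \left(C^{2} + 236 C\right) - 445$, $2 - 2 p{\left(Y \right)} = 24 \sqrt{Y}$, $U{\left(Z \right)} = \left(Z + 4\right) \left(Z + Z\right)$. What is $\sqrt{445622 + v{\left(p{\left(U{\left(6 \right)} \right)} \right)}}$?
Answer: $\sqrt{462694 - 5712 \sqrt{30}} \approx 656.82$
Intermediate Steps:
$U{\left(Z \right)} = 2 Z \left(4 + Z\right)$ ($U{\left(Z \right)} = \left(4 + Z\right) 2 Z = 2 Z \left(4 + Z\right)$)
$p{\left(Y \right)} = 1 - 12 \sqrt{Y}$ ($p{\left(Y \right)} = 1 - \frac{24 \sqrt{Y}}{2} = 1 - 12 \sqrt{Y}$)
$v{\left(C \right)} = -445 + C^{2} + 236 C$
$\sqrt{445622 + v{\left(p{\left(U{\left(6 \right)} \right)} \right)}} = \sqrt{445622 + \left(-445 + \left(1 - 12 \sqrt{2 \cdot 6 \left(4 + 6\right)}\right)^{2} + 236 \left(1 - 12 \sqrt{2 \cdot 6 \left(4 + 6\right)}\right)\right)} = \sqrt{445622 + \left(-445 + \left(1 - 12 \sqrt{2 \cdot 6 \cdot 10}\right)^{2} + 236 \left(1 - 12 \sqrt{2 \cdot 6 \cdot 10}\right)\right)} = \sqrt{445622 + \left(-445 + \left(1 - 12 \sqrt{120}\right)^{2} + 236 \left(1 - 12 \sqrt{120}\right)\right)} = \sqrt{445622 + \left(-445 + \left(1 - 12 \cdot 2 \sqrt{30}\right)^{2} + 236 \left(1 - 12 \cdot 2 \sqrt{30}\right)\right)} = \sqrt{445622 + \left(-445 + \left(1 - 24 \sqrt{30}\right)^{2} + 236 \left(1 - 24 \sqrt{30}\right)\right)} = \sqrt{445622 + \left(-445 + \left(1 - 24 \sqrt{30}\right)^{2} + \left(236 - 5664 \sqrt{30}\right)\right)} = \sqrt{445622 - \left(209 - \left(1 - 24 \sqrt{30}\right)^{2} + 5664 \sqrt{30}\right)} = \sqrt{445413 + \left(1 - 24 \sqrt{30}\right)^{2} - 5664 \sqrt{30}}$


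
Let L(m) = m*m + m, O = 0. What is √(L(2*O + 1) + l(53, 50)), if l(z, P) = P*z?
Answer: 2*√663 ≈ 51.498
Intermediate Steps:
L(m) = m + m² (L(m) = m² + m = m + m²)
√(L(2*O + 1) + l(53, 50)) = √((2*0 + 1)*(1 + (2*0 + 1)) + 50*53) = √((0 + 1)*(1 + (0 + 1)) + 2650) = √(1*(1 + 1) + 2650) = √(1*2 + 2650) = √(2 + 2650) = √2652 = 2*√663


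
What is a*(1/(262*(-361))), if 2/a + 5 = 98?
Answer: -1/4398063 ≈ -2.2737e-7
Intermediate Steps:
a = 2/93 (a = 2/(-5 + 98) = 2/93 ≈ 0.021505)
a*(1/(262*(-361))) = 2*(1/(262*(-361)))/93 = 2*((1/262)*(-1/361))/93 = (2/93)*(-1/94582) = -1/4398063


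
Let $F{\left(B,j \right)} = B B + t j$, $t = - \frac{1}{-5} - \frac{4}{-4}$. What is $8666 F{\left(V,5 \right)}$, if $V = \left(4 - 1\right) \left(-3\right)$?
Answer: $753942$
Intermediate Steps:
$t = \frac{6}{5}$ ($t = \left(-1\right) \left(- \frac{1}{5}\right) - -1 = \frac{1}{5} + 1 = \frac{6}{5} \approx 1.2$)
$V = -9$ ($V = 3 \left(-3\right) = -9$)
$F{\left(B,j \right)} = B^{2} + \frac{6 j}{5}$ ($F{\left(B,j \right)} = B B + \frac{6 j}{5} = B^{2} + \frac{6 j}{5}$)
$8666 F{\left(V,5 \right)} = 8666 \left(\left(-9\right)^{2} + \frac{6}{5} \cdot 5\right) = 8666 \left(81 + 6\right) = 8666 \cdot 87 = 753942$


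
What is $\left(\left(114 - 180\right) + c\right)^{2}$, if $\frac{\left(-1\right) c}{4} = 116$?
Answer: $280900$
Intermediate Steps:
$c = -464$ ($c = \left(-4\right) 116 = -464$)
$\left(\left(114 - 180\right) + c\right)^{2} = \left(\left(114 - 180\right) - 464\right)^{2} = \left(-66 - 464\right)^{2} = \left(-530\right)^{2} = 280900$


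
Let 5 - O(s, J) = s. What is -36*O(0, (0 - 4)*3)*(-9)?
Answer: 1620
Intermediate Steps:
O(s, J) = 5 - s
-36*O(0, (0 - 4)*3)*(-9) = -36*(5 - 1*0)*(-9) = -36*(5 + 0)*(-9) = -36*5*(-9) = -180*(-9) = 1620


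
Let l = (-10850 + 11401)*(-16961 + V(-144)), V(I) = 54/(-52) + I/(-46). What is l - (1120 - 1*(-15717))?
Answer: -5597994803/598 ≈ -9.3612e+6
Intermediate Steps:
V(I) = -27/26 - I/46 (V(I) = 54*(-1/52) + I*(-1/46) = -27/26 - I/46)
l = -5587926277/598 (l = (-10850 + 11401)*(-16961 + (-27/26 - 1/46*(-144))) = 551*(-16961 + (-27/26 + 72/23)) = 551*(-16961 + 1251/598) = 551*(-10141427/598) = -5587926277/598 ≈ -9.3444e+6)
l - (1120 - 1*(-15717)) = -5587926277/598 - (1120 - 1*(-15717)) = -5587926277/598 - (1120 + 15717) = -5587926277/598 - 1*16837 = -5587926277/598 - 16837 = -5597994803/598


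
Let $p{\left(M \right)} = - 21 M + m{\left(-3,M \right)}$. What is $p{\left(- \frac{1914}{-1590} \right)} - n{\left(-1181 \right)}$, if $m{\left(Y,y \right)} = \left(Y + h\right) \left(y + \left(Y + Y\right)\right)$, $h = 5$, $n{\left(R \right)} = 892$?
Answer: $- \frac{245621}{265} \approx -926.87$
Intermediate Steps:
$m{\left(Y,y \right)} = \left(5 + Y\right) \left(y + 2 Y\right)$ ($m{\left(Y,y \right)} = \left(Y + 5\right) \left(y + \left(Y + Y\right)\right) = \left(5 + Y\right) \left(y + 2 Y\right)$)
$p{\left(M \right)} = -12 - 19 M$ ($p{\left(M \right)} = - 21 M + \left(2 \left(-3\right)^{2} + 5 M + 10 \left(-3\right) - 3 M\right) = - 21 M + \left(2 \cdot 9 + 5 M - 30 - 3 M\right) = - 21 M + \left(18 + 5 M - 30 - 3 M\right) = - 21 M + \left(-12 + 2 M\right) = -12 - 19 M$)
$p{\left(- \frac{1914}{-1590} \right)} - n{\left(-1181 \right)} = \left(-12 - 19 \left(- \frac{1914}{-1590}\right)\right) - 892 = \left(-12 - 19 \left(\left(-1914\right) \left(- \frac{1}{1590}\right)\right)\right) - 892 = \left(-12 - \frac{6061}{265}\right) - 892 = - \frac{9241}{265} - 892 = - \frac{245621}{265}$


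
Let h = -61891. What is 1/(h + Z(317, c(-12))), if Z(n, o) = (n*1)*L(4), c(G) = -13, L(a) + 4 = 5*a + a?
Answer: -1/55551 ≈ -1.8001e-5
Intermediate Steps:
L(a) = -4 + 6*a (L(a) = -4 + (5*a + a) = -4 + 6*a)
Z(n, o) = 20*n (Z(n, o) = (n*1)*(-4 + 6*4) = n*(-4 + 24) = n*20 = 20*n)
1/(h + Z(317, c(-12))) = 1/(-61891 + 20*317) = 1/(-61891 + 6340) = 1/(-55551) = -1/55551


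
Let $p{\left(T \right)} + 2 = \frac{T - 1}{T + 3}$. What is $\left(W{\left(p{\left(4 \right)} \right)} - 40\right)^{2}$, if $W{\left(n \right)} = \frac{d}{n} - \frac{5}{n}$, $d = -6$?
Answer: $1089$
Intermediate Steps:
$p{\left(T \right)} = -2 + \frac{-1 + T}{3 + T}$ ($p{\left(T \right)} = -2 + \frac{T - 1}{T + 3} = -2 + \frac{-1 + T}{3 + T}$)
$W{\left(n \right)} = - \frac{11}{n}$ ($W{\left(n \right)} = - \frac{6}{n} - \frac{5}{n} = - \frac{11}{n}$)
$\left(W{\left(p{\left(4 \right)} \right)} - 40\right)^{2} = \left(- \frac{11}{\frac{1}{3 + 4} \left(-7 - 4\right)} - 40\right)^{2} = \left(- \frac{11}{\frac{1}{7} \left(-7 - 4\right)} - 40\right)^{2} = \left(- \frac{11}{\frac{1}{7} \left(-11\right)} - 40\right)^{2} = \left(- \frac{11}{- \frac{11}{7}} - 40\right)^{2} = \left(\left(-11\right) \left(- \frac{7}{11}\right) - 40\right)^{2} = \left(7 - 40\right)^{2} = \left(-33\right)^{2} = 1089$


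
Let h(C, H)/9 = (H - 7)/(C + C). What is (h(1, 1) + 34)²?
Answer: 49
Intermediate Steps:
h(C, H) = 9*(-7 + H)/(2*C) (h(C, H) = 9*((H - 7)/(C + C)) = 9*((-7 + H)/((2*C))) = 9*((-7 + H)*(1/(2*C))) = 9*((-7 + H)/(2*C)) = 9*(-7 + H)/(2*C))
(h(1, 1) + 34)² = ((9/2)*(-7 + 1)/1 + 34)² = ((9/2)*1*(-6) + 34)² = (-27 + 34)² = 7² = 49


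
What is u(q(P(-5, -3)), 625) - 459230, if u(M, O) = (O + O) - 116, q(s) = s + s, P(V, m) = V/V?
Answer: -458096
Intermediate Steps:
P(V, m) = 1
q(s) = 2*s
u(M, O) = -116 + 2*O (u(M, O) = 2*O - 116 = -116 + 2*O)
u(q(P(-5, -3)), 625) - 459230 = (-116 + 2*625) - 459230 = (-116 + 1250) - 459230 = 1134 - 459230 = -458096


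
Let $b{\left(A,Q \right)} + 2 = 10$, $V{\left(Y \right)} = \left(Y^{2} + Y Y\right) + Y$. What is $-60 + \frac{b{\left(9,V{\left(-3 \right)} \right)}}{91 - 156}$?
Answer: $- \frac{3908}{65} \approx -60.123$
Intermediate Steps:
$V{\left(Y \right)} = Y + 2 Y^{2}$ ($V{\left(Y \right)} = \left(Y^{2} + Y^{2}\right) + Y = 2 Y^{2} + Y = Y + 2 Y^{2}$)
$b{\left(A,Q \right)} = 8$ ($b{\left(A,Q \right)} = -2 + 10 = 8$)
$-60 + \frac{b{\left(9,V{\left(-3 \right)} \right)}}{91 - 156} = -60 + \frac{1}{91 - 156} \cdot 8 = -60 + \frac{1}{-65} \cdot 8 = -60 - \frac{8}{65} = - \frac{3908}{65}$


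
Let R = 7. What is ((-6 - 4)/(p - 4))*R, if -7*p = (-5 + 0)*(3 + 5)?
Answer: -245/6 ≈ -40.833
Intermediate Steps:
p = 40/7 (p = -(-5 + 0)*(3 + 5)/7 = -(-5)*8/7 = -⅐*(-40) = 40/7 ≈ 5.7143)
((-6 - 4)/(p - 4))*R = ((-6 - 4)/(40/7 - 4))*7 = -10/12/7*7 = -10*7/12*7 = -35/6*7 = -245/6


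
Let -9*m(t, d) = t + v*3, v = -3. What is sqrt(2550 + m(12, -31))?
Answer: sqrt(22947)/3 ≈ 50.494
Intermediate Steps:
m(t, d) = 1 - t/9 (m(t, d) = -(t - 3*3)/9 = -(t - 9)/9 = -(-9 + t)/9 = 1 - t/9)
sqrt(2550 + m(12, -31)) = sqrt(2550 + (1 - 1/9*12)) = sqrt(2550 + (1 - 4/3)) = sqrt(2550 - 1/3) = sqrt(7649/3) = sqrt(22947)/3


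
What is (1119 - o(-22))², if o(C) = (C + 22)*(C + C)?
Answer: 1252161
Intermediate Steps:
o(C) = 2*C*(22 + C) (o(C) = (22 + C)*(2*C) = 2*C*(22 + C))
(1119 - o(-22))² = (1119 - 2*(-22)*(22 - 22))² = (1119 - 2*(-22)*0)² = (1119 - 1*0)² = (1119 + 0)² = 1119² = 1252161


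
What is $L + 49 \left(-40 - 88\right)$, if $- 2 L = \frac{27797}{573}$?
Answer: $- \frac{7215509}{1146} \approx -6296.3$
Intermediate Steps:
$L = - \frac{27797}{1146}$ ($L = - \frac{27797 \cdot \frac{1}{573}}{2} = \left(- \frac{1}{2}\right) \frac{27797}{573} = - \frac{27797}{1146} \approx -24.256$)
$L + 49 \left(-40 - 88\right) = - \frac{27797}{1146} + 49 \left(-40 - 88\right) = - \frac{27797}{1146} + 49 \left(-128\right) = - \frac{27797}{1146} - 6272 = - \frac{7215509}{1146}$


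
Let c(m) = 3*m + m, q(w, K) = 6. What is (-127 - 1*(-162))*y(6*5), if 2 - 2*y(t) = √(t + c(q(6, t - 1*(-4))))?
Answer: 35 - 105*√6/2 ≈ -93.598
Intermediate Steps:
c(m) = 4*m
y(t) = 1 - √(24 + t)/2 (y(t) = 1 - √(t + 4*6)/2 = 1 - √(t + 24)/2 = 1 - √(24 + t)/2)
(-127 - 1*(-162))*y(6*5) = (-127 - 1*(-162))*(1 - √(24 + 6*5)/2) = (-127 + 162)*(1 - √(24 + 30)/2) = 35*(1 - 3*√6/2) = 35 - 105*√6/2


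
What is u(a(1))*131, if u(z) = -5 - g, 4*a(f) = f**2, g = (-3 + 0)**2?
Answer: -1834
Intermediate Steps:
g = 9 (g = (-3)**2 = 9)
a(f) = f**2/4
u(z) = -14 (u(z) = -5 - 1*9 = -5 - 9 = -14)
u(a(1))*131 = -14*131 = -1834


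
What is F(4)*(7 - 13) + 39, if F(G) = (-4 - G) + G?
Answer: 63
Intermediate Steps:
F(G) = -4
F(4)*(7 - 13) + 39 = -4*(7 - 13) + 39 = -4*(-6) + 39 = 24 + 39 = 63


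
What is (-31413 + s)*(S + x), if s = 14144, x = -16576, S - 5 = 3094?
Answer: 232734313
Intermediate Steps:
S = 3099 (S = 5 + 3094 = 3099)
(-31413 + s)*(S + x) = (-31413 + 14144)*(3099 - 16576) = -17269*(-13477) = 232734313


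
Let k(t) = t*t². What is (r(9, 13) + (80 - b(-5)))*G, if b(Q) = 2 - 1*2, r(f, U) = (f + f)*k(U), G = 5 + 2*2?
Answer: 356634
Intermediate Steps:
k(t) = t³
G = 9 (G = 5 + 4 = 9)
r(f, U) = 2*f*U³ (r(f, U) = (f + f)*U³ = (2*f)*U³ = 2*f*U³)
b(Q) = 0 (b(Q) = 2 - 2 = 0)
(r(9, 13) + (80 - b(-5)))*G = (2*9*13³ + (80 - 1*0))*9 = (2*9*2197 + (80 + 0))*9 = (39546 + 80)*9 = 39626*9 = 356634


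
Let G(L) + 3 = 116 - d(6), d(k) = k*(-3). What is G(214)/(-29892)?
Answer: -131/29892 ≈ -0.0043824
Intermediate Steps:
d(k) = -3*k
G(L) = 131 (G(L) = -3 + (116 - (-3)*6) = -3 + (116 - 1*(-18)) = -3 + (116 + 18) = -3 + 134 = 131)
G(214)/(-29892) = 131/(-29892) = 131*(-1/29892) = -131/29892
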